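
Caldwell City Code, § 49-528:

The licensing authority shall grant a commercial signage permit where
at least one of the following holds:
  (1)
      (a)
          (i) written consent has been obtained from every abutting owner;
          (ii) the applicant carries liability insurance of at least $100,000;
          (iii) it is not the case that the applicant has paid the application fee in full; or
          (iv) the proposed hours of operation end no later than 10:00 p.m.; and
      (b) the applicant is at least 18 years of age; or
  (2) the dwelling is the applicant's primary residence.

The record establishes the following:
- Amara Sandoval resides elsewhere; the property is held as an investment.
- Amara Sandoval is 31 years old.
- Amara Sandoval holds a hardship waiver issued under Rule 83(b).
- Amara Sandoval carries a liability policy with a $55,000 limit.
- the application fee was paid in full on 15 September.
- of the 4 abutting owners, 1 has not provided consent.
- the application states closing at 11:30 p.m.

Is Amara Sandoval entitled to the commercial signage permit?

(i) all abutters consent — not met.
(ii) insurance ≥ $100,000 — not satisfied.
(iii) not (fee paid) — fails.
(iv) closes by 10 p.m. — fails.
So (a) is not satisfied (F OR F OR F OR F).
(b) age ≥ 18 — satisfied.
So (1) is not satisfied (F AND T).
(2) primary residence — not satisfied.
Overall: F OR F → false.

No — denied.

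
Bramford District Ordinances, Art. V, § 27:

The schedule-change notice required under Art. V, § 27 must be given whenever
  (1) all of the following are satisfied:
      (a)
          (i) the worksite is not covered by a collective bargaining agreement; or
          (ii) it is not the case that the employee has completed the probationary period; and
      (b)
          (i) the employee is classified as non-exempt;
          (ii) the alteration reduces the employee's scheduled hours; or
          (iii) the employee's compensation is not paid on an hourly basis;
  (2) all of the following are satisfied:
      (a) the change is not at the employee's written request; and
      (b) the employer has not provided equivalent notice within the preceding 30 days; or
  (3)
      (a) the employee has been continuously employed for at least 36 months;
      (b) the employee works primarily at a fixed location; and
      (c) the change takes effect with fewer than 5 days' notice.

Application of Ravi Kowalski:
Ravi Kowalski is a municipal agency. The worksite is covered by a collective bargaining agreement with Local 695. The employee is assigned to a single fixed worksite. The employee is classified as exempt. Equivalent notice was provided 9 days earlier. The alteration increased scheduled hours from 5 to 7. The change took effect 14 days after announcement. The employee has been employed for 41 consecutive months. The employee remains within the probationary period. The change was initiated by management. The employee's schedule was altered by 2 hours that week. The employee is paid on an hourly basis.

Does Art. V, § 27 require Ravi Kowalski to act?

No — not required.

(i) no CBA — not met.
(ii) not (past probation) — met.
So (a) is satisfied (F OR T).
(i) non-exempt — fails.
(ii) hours reduced — fails.
(iii) not (hourly-paid) — not satisfied.
(b): F OR F OR F → false.
So (1) is not satisfied (T AND F).
(a) not employee-requested — holds.
(b) no recent notice — not satisfied.
(2) = T AND F = false.
(a) tenure ≥ 36 mo. — met.
(b) fixed location — met.
(c) < 5 days' notice — fails.
So (3) is not satisfied (T AND T AND F).
Overall: F OR F OR F → false.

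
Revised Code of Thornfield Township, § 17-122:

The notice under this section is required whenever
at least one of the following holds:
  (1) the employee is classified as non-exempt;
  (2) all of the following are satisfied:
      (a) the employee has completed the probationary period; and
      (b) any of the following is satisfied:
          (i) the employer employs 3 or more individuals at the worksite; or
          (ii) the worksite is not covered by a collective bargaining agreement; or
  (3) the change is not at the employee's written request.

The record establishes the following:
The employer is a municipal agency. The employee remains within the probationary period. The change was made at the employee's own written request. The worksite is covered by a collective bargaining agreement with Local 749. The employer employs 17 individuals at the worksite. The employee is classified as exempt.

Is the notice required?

No — not required.

(1) non-exempt — fails.
(a) past probation — fails.
(i) ≥ 3 at site — holds.
(ii) no CBA — fails.
(b) = T OR F = true.
(2) = F AND T = false.
(3) not employee-requested — not met.
So Overall is not satisfied (F OR F OR F).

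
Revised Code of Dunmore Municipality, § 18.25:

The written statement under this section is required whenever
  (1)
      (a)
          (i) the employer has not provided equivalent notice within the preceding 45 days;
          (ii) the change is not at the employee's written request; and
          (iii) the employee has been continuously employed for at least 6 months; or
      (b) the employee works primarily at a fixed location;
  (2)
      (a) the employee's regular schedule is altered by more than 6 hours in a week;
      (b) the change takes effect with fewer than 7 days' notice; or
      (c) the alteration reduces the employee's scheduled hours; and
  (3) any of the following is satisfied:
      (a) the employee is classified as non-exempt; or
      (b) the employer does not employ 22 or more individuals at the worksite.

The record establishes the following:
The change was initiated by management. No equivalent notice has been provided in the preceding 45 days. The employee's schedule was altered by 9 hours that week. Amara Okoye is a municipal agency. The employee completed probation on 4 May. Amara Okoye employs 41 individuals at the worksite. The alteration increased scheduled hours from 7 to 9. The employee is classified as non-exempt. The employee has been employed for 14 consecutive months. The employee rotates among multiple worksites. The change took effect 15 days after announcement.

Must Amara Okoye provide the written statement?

(i) no recent notice — holds.
(ii) not employee-requested — satisfied.
(iii) tenure ≥ 6 mo. — met.
(a): T AND T AND T → true.
(b) fixed location — not met.
So (1) is satisfied (T OR F).
(a) schedule shift > 6h — met.
(b) < 7 days' notice — not satisfied.
(c) hours reduced — not satisfied.
(2): T OR F OR F → true.
(a) non-exempt — holds.
(b) not (≥ 22 at site) — not satisfied.
So (3) is satisfied (T OR F).
So Overall is satisfied (T AND T AND T).

Yes — required.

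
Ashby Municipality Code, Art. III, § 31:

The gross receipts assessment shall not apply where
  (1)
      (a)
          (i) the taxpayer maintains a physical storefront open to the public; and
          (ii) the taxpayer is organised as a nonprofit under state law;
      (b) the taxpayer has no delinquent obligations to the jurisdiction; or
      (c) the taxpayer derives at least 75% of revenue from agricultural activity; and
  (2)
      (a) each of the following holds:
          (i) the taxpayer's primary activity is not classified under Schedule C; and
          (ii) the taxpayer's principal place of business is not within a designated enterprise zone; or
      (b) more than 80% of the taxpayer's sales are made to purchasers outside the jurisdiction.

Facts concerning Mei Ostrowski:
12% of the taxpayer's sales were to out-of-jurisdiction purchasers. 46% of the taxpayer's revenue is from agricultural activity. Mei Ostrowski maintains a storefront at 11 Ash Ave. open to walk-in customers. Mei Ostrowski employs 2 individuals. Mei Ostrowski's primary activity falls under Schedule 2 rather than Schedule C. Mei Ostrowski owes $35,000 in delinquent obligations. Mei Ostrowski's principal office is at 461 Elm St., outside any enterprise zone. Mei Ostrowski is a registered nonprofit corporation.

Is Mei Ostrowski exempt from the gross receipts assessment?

(i) has storefront — holds.
(ii) nonprofit — holds.
(a): T AND T → true.
(b) no delinquency — not met.
(c) ≥75% agricultural — not satisfied.
(1): T OR F OR F → true.
(i) not (Schedule C activity) — satisfied.
(ii) not (in enterprise zone) — holds.
(a) = T AND T = true.
(b) >80% out-of-jur. sales — fails.
(2): T OR F → true.
Overall = T AND T = true.

Yes — exempt.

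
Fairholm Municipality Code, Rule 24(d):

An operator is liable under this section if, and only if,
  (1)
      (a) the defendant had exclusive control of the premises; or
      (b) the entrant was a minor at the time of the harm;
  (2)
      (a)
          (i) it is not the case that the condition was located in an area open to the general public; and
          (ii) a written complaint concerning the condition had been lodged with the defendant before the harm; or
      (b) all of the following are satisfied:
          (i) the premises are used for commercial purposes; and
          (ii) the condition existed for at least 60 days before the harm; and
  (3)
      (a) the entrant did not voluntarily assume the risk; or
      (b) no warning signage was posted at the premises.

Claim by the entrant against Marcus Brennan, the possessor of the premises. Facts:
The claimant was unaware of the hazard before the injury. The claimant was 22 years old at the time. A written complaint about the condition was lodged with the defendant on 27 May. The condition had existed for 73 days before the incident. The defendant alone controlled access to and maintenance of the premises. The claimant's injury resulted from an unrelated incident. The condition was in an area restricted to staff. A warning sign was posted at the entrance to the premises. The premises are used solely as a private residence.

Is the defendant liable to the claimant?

Yes — liable.

(a) exclusive control — met.
(b) entrant a minor — not met.
So (1) is satisfied (T OR F).
(i) not (public area) — satisfied.
(ii) complaint lodged — satisfied.
(a) = T AND T = true.
(i) commercial use — fails.
(ii) condition ≥60 days old — holds.
(b) = F AND T = false.
(2): T OR F → true.
(a) no assumed risk — satisfied.
(b) no signage posted — not met.
So (3) is satisfied (T OR F).
Overall = T AND T AND T = true.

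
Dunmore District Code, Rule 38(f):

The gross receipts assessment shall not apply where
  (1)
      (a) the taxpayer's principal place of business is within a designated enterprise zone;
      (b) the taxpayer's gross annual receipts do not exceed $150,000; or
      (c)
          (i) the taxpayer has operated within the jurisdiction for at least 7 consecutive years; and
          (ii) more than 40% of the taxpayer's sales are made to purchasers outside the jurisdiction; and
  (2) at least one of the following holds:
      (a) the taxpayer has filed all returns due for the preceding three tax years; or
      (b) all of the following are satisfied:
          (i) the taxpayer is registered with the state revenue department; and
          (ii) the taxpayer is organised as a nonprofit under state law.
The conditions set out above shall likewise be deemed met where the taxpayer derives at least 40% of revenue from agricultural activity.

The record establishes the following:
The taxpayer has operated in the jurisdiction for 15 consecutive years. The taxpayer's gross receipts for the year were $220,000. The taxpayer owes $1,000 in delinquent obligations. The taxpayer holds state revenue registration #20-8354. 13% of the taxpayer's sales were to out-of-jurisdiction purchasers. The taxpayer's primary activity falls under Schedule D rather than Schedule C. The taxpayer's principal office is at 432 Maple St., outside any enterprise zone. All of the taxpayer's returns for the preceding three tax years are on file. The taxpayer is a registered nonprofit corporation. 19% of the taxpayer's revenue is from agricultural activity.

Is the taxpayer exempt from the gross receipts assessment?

(a) in enterprise zone — fails.
(b) receipts ≤ $150,000 — fails.
(i) ≥ 7 yrs in jurisdiction — holds.
(ii) >40% out-of-jur. sales — not satisfied.
(c) = T AND F = false.
(1): F OR F OR F → false.
(a) returns current — satisfied.
(i) state-registered — satisfied.
(ii) nonprofit — met.
So (b) is satisfied (T AND T).
(2) = T OR T = true.
Overall = F AND T = false.
Exception (≥40% agricultural) — not satisfied.
Result: main false OR exception false → false.

No — not exempt.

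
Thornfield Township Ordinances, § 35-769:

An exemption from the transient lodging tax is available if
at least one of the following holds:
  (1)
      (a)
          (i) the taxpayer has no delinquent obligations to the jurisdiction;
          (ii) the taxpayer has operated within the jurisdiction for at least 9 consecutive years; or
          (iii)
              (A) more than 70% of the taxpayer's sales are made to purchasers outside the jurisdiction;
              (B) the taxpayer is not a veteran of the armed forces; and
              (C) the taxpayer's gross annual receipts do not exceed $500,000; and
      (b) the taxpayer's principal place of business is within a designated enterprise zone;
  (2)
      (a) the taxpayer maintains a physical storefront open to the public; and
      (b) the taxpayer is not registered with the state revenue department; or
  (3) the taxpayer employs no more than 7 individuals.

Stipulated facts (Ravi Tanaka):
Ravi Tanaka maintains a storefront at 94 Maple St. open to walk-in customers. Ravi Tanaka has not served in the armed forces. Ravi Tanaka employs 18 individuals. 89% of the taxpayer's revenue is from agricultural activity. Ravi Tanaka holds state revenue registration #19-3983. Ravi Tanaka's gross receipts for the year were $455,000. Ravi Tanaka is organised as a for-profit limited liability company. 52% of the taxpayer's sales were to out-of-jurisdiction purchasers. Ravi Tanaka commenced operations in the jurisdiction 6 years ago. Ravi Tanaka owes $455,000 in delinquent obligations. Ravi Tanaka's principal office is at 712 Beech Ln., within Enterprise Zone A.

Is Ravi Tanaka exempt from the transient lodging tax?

No — not exempt.

(i) no delinquency — fails.
(ii) ≥ 9 yrs in jurisdiction — fails.
(A) >70% out-of-jur. sales — not met.
(B) not (veteran) — met.
(C) receipts ≤ $500,000 — met.
(iii): F AND T AND T → false.
(a) = F OR F OR F = false.
(b) in enterprise zone — satisfied.
So (1) is not satisfied (F AND T).
(a) has storefront — satisfied.
(b) not (state-registered) — fails.
(2) = T AND F = false.
(3) ≤ 7 employees — fails.
So Overall is not satisfied (F OR F OR F).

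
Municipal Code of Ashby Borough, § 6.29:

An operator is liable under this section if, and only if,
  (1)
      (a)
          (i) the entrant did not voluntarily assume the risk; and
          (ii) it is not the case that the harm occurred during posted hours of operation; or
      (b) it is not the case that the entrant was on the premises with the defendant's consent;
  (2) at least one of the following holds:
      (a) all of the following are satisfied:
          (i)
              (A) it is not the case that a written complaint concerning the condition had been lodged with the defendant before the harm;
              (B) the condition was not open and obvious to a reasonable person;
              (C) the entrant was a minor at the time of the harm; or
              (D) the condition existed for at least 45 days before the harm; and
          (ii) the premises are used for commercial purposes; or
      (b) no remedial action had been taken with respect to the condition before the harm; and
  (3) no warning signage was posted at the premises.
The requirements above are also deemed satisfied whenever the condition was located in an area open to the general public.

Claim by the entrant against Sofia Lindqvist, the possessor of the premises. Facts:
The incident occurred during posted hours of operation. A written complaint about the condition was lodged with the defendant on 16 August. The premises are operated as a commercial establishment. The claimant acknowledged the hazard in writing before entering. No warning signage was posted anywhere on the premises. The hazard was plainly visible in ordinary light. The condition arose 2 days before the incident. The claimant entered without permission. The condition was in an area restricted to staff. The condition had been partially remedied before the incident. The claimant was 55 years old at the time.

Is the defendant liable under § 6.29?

(i) no assumed risk — not satisfied.
(ii) not (during posted hours) — not met.
So (a) is not satisfied (F AND F).
(b) not (consent to enter) — satisfied.
(1) = F OR T = true.
(A) not (complaint lodged) — not met.
(B) not open/obvious — fails.
(C) entrant a minor — fails.
(D) condition ≥45 days old — not met.
(i): F OR F OR F OR F → false.
(ii) commercial use — satisfied.
(a): F AND T → false.
(b) no remedial action — fails.
So (2) is not satisfied (F OR F).
(3) no signage posted — met.
So Overall is not satisfied (T AND F AND T).
Exception (public area) — not satisfied.
Result: main false OR exception false → false.

No — not liable.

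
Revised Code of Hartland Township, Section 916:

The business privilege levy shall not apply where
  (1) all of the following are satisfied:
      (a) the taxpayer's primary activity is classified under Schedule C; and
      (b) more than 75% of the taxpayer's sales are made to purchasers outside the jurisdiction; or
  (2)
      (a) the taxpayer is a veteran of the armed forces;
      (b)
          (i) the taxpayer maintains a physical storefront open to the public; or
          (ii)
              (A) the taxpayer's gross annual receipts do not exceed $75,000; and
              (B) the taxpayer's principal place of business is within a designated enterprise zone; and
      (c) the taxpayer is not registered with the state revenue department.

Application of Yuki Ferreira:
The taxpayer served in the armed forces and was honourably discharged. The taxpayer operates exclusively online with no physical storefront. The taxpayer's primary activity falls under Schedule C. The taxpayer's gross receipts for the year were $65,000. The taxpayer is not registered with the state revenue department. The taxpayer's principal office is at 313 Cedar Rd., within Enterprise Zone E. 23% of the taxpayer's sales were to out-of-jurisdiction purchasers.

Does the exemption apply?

(a) Schedule C activity — satisfied.
(b) >75% out-of-jur. sales — not satisfied.
So (1) is not satisfied (T AND F).
(a) veteran — met.
(i) has storefront — not met.
(A) receipts ≤ $75,000 — met.
(B) in enterprise zone — satisfied.
(ii): T AND T → true.
So (b) is satisfied (F OR T).
(c) not (state-registered) — holds.
So (2) is satisfied (T AND T AND T).
So Overall is satisfied (F OR T).

Yes — exempt.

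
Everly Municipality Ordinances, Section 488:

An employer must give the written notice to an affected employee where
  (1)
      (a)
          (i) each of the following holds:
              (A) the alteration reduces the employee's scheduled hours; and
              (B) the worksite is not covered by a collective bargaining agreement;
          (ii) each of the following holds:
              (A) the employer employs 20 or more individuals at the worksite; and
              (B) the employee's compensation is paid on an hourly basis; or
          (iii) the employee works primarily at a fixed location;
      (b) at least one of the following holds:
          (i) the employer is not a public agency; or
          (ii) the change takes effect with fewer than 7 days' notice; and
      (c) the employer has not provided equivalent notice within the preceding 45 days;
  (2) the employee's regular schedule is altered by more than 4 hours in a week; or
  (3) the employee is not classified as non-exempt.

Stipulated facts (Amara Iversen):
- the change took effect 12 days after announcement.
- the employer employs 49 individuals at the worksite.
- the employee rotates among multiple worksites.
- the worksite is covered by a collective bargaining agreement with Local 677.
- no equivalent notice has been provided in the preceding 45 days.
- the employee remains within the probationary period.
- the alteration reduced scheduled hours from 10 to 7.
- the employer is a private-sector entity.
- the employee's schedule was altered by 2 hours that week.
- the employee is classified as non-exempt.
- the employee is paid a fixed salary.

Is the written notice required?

(A) hours reduced — holds.
(B) no CBA — not met.
(i) = T AND F = false.
(A) ≥ 20 at site — met.
(B) hourly-paid — not met.
(ii) = T AND F = false.
(iii) fixed location — fails.
(a) = F OR F OR F = false.
(i) not (public agency) — holds.
(ii) < 7 days' notice — not met.
(b) = T OR F = true.
(c) no recent notice — holds.
So (1) is not satisfied (F AND T AND T).
(2) schedule shift > 4h — fails.
(3) not (non-exempt) — fails.
So Overall is not satisfied (F OR F OR F).

No — not required.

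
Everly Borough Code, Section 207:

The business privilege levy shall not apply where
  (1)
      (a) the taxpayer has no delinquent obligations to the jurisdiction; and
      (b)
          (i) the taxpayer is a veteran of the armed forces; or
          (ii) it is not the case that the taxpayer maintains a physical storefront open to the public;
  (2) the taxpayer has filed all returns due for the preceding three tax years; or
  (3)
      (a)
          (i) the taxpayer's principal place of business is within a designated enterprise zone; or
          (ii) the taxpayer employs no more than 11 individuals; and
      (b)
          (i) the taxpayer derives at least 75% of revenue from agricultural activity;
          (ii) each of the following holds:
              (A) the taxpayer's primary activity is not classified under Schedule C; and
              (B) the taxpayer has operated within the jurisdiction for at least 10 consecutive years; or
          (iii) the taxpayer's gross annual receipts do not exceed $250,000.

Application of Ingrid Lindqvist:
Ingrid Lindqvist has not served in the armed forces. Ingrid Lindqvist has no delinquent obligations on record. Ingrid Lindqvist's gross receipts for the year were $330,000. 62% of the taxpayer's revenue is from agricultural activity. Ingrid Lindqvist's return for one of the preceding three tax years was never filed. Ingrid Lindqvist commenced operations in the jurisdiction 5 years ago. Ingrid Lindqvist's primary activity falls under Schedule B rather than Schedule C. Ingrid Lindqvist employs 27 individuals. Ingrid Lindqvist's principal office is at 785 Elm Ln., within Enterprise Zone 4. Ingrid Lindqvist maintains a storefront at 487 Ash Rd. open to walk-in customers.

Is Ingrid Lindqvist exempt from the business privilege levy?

No — not exempt.

(a) no delinquency — met.
(i) veteran — not met.
(ii) not (has storefront) — not met.
So (b) is not satisfied (F OR F).
(1): T AND F → false.
(2) returns current — fails.
(i) in enterprise zone — holds.
(ii) ≤ 11 employees — not met.
(a): T OR F → true.
(i) ≥75% agricultural — fails.
(A) not (Schedule C activity) — met.
(B) ≥ 10 yrs in jurisdiction — not satisfied.
So (ii) is not satisfied (T AND F).
(iii) receipts ≤ $250,000 — fails.
So (b) is not satisfied (F OR F OR F).
So (3) is not satisfied (T AND F).
Overall: F OR F OR F → false.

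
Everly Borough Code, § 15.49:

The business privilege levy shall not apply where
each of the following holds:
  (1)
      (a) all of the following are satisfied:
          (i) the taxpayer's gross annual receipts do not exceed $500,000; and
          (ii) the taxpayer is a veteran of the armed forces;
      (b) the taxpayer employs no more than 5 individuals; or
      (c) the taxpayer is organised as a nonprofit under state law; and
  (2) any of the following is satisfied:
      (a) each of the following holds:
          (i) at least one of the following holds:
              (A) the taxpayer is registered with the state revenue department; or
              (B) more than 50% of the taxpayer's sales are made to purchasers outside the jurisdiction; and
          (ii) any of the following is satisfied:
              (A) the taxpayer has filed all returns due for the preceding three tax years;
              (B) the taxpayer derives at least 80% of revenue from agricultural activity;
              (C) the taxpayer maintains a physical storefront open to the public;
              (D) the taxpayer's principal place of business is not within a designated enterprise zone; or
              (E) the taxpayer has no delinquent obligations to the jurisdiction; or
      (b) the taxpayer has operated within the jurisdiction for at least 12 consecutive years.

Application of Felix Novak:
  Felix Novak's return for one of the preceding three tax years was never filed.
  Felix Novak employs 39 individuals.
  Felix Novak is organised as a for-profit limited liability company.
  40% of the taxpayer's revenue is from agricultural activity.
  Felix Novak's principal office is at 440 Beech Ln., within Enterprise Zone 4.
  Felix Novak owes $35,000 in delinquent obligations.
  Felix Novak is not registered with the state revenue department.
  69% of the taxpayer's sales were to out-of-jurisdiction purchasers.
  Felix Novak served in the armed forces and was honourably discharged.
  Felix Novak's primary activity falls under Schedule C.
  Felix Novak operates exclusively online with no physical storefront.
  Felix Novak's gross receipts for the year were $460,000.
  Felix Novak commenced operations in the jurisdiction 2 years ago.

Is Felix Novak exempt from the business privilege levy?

No — not exempt.

(i) receipts ≤ $500,000 — holds.
(ii) veteran — satisfied.
So (a) is satisfied (T AND T).
(b) ≤ 5 employees — fails.
(c) nonprofit — fails.
(1): T OR F OR F → true.
(A) state-registered — fails.
(B) >50% out-of-jur. sales — satisfied.
(i) = F OR T = true.
(A) returns current — fails.
(B) ≥80% agricultural — not satisfied.
(C) has storefront — fails.
(D) not (in enterprise zone) — not met.
(E) no delinquency — not met.
(ii) = F OR F OR F OR F OR F = false.
(a): T AND F → false.
(b) ≥ 12 yrs in jurisdiction — not met.
(2) = F OR F = false.
Overall = T AND F = false.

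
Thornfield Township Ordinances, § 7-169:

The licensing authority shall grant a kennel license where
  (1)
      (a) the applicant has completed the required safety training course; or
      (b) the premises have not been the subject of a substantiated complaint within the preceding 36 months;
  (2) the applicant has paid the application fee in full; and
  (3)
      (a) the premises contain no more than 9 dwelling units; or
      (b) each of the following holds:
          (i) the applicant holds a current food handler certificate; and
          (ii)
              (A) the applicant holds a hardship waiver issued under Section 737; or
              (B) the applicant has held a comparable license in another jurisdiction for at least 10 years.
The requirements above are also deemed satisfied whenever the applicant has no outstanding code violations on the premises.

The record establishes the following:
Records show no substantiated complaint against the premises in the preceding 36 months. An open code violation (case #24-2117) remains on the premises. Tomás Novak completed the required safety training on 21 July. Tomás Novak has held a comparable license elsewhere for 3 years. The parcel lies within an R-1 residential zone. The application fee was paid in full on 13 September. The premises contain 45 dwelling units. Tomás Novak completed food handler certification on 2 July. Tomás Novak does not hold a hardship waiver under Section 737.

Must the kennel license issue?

No — denied.

(a) safety training — holds.
(b) no complaint in 36 mo. — satisfied.
So (1) is satisfied (T OR T).
(2) fee paid — met.
(a) ≤ 9 units — not met.
(i) food handler cert. — satisfied.
(A) hardship waiver — fails.
(B) prior license ≥ 10 yr — not satisfied.
So (ii) is not satisfied (F OR F).
(b): T AND F → false.
(3): F OR F → false.
Overall = T AND T AND F = false.
Exception (no code violations) — not satisfied.
Result: main false OR exception false → false.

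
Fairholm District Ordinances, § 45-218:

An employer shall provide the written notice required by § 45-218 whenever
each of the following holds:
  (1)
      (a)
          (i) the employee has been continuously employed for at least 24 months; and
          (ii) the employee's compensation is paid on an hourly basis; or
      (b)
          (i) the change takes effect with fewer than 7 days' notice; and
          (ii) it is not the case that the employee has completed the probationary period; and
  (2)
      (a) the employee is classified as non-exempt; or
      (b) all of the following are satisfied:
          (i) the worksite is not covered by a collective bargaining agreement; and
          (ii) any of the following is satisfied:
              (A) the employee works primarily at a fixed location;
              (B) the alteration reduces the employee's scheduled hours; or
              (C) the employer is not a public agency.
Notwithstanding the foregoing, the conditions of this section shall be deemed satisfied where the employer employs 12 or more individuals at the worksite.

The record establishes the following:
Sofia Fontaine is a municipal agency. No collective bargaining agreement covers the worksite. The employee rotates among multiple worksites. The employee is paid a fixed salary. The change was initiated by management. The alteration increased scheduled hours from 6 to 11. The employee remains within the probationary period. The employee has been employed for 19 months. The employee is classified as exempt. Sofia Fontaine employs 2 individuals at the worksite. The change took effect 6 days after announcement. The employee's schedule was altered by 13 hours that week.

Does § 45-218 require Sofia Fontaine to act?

No — not required.

(i) tenure ≥ 24 mo. — not met.
(ii) hourly-paid — not satisfied.
So (a) is not satisfied (F AND F).
(i) < 7 days' notice — met.
(ii) not (past probation) — satisfied.
(b): T AND T → true.
(1) = F OR T = true.
(a) non-exempt — not satisfied.
(i) no CBA — satisfied.
(A) fixed location — not met.
(B) hours reduced — not met.
(C) not (public agency) — fails.
(ii): F OR F OR F → false.
So (b) is not satisfied (T AND F).
So (2) is not satisfied (F OR F).
So Overall is not satisfied (T AND F).
Exception (≥ 12 at site) — not satisfied.
Result: main false OR exception false → false.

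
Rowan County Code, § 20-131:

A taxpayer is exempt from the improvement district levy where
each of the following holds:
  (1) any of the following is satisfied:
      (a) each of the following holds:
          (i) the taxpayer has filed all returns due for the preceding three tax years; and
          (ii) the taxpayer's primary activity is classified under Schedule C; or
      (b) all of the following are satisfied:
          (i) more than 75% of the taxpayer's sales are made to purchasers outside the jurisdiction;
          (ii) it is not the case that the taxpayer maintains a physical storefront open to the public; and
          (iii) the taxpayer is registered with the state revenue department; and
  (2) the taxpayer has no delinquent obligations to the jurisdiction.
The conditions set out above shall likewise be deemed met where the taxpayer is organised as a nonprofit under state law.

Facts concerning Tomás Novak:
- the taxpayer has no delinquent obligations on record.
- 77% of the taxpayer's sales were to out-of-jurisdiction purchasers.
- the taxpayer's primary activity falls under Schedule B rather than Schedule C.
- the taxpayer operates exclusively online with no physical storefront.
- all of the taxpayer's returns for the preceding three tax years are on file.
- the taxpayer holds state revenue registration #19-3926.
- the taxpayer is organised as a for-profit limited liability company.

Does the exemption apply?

(i) returns current — met.
(ii) Schedule C activity — not met.
So (a) is not satisfied (T AND F).
(i) >75% out-of-jur. sales — holds.
(ii) not (has storefront) — satisfied.
(iii) state-registered — satisfied.
(b) = T AND T AND T = true.
(1) = F OR T = true.
(2) no delinquency — met.
So Overall is satisfied (T AND T).
Exception (nonprofit) — not satisfied.
Result: main true OR exception false → true.

Yes — exempt.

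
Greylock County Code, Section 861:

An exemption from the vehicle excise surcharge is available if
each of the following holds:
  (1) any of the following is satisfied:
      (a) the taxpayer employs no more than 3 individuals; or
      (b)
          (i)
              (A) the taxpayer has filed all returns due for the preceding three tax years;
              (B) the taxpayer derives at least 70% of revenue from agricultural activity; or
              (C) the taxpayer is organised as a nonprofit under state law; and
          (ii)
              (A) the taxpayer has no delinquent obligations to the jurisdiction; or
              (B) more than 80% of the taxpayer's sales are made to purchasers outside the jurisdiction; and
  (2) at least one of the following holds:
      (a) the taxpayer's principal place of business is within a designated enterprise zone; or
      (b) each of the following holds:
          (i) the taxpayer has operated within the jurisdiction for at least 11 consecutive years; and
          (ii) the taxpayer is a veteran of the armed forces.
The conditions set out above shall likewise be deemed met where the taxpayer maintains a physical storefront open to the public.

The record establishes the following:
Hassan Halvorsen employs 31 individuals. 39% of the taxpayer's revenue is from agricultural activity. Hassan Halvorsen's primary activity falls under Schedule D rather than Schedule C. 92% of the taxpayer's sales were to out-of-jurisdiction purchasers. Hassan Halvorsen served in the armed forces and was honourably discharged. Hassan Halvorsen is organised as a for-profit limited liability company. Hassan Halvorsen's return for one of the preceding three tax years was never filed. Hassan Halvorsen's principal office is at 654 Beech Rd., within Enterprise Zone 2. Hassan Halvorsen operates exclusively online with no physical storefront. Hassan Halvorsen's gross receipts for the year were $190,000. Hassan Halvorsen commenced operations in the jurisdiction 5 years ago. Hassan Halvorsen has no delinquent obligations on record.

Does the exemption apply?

No — not exempt.

(a) ≤ 3 employees — not satisfied.
(A) returns current — fails.
(B) ≥70% agricultural — fails.
(C) nonprofit — not met.
(i) = F OR F OR F = false.
(A) no delinquency — holds.
(B) >80% out-of-jur. sales — satisfied.
(ii): T OR T → true.
So (b) is not satisfied (F AND T).
So (1) is not satisfied (F OR F).
(a) in enterprise zone — met.
(i) ≥ 11 yrs in jurisdiction — not met.
(ii) veteran — holds.
So (b) is not satisfied (F AND T).
So (2) is satisfied (T OR F).
Overall = F AND T = false.
Exception (has storefront) — not satisfied.
Result: main false OR exception false → false.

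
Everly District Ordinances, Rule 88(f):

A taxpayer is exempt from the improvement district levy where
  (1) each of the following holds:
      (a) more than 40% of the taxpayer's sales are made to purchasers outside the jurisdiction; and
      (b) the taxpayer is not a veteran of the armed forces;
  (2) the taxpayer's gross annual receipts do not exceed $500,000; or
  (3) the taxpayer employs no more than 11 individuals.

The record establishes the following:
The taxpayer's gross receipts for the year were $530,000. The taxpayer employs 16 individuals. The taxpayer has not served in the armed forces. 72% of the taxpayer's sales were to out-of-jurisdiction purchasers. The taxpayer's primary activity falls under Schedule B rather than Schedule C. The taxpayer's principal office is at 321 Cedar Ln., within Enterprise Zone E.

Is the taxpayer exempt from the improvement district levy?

(a) >40% out-of-jur. sales — met.
(b) not (veteran) — holds.
So (1) is satisfied (T AND T).
(2) receipts ≤ $500,000 — not satisfied.
(3) ≤ 11 employees — not met.
Overall: T OR F OR F → true.

Yes — exempt.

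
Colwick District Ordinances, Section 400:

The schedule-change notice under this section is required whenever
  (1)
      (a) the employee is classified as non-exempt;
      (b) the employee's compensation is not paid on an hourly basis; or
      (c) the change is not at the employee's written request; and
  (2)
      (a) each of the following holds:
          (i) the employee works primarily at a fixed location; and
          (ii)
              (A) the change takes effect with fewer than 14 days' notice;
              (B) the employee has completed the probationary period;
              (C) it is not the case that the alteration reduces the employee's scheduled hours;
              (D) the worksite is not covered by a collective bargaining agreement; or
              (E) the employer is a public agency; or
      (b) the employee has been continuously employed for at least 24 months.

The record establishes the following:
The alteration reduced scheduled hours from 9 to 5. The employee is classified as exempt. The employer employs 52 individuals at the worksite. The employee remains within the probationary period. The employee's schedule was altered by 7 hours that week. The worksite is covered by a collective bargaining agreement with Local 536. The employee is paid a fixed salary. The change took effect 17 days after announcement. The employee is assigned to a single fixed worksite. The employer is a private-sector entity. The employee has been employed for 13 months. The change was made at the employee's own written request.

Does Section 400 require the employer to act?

(a) non-exempt — not satisfied.
(b) not (hourly-paid) — holds.
(c) not employee-requested — not met.
(1): F OR T OR F → true.
(i) fixed location — holds.
(A) < 14 days' notice — not satisfied.
(B) past probation — not satisfied.
(C) not (hours reduced) — not satisfied.
(D) no CBA — fails.
(E) public agency — not satisfied.
So (ii) is not satisfied (F OR F OR F OR F OR F).
(a): T AND F → false.
(b) tenure ≥ 24 mo. — not met.
(2) = F OR F = false.
Overall: T AND F → false.

No — not required.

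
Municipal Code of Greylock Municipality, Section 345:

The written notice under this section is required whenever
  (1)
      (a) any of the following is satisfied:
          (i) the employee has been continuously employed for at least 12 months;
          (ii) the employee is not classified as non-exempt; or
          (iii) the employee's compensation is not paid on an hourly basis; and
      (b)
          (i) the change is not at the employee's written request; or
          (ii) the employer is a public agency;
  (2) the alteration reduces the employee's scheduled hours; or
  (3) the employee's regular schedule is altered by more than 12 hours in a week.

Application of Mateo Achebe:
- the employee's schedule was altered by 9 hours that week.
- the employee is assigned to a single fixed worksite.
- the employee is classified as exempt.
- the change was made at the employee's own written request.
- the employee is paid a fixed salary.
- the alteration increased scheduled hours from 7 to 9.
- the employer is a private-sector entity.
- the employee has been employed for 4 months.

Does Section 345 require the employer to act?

No — not required.

(i) tenure ≥ 12 mo. — not met.
(ii) not (non-exempt) — holds.
(iii) not (hourly-paid) — holds.
So (a) is satisfied (F OR T OR T).
(i) not employee-requested — not met.
(ii) public agency — not satisfied.
(b): F OR F → false.
So (1) is not satisfied (T AND F).
(2) hours reduced — not satisfied.
(3) schedule shift > 12h — fails.
So Overall is not satisfied (F OR F OR F).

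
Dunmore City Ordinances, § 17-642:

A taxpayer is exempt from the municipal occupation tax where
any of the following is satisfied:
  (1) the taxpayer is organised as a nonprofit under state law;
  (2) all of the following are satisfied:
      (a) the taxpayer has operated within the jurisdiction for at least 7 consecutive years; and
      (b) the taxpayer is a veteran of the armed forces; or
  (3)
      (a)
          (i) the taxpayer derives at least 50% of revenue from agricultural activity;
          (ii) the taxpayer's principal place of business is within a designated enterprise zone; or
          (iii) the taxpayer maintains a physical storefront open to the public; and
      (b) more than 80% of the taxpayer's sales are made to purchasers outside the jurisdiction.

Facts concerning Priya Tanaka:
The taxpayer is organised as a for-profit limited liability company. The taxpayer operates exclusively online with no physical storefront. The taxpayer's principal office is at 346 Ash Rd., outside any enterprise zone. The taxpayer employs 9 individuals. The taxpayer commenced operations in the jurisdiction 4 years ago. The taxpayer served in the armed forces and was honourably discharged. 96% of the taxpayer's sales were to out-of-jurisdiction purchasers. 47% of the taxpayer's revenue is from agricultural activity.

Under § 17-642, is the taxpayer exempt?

No — not exempt.

(1) nonprofit — not satisfied.
(a) ≥ 7 yrs in jurisdiction — not satisfied.
(b) veteran — met.
So (2) is not satisfied (F AND T).
(i) ≥50% agricultural — not met.
(ii) in enterprise zone — fails.
(iii) has storefront — not satisfied.
So (a) is not satisfied (F OR F OR F).
(b) >80% out-of-jur. sales — holds.
(3) = F AND T = false.
Overall: F OR F OR F → false.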